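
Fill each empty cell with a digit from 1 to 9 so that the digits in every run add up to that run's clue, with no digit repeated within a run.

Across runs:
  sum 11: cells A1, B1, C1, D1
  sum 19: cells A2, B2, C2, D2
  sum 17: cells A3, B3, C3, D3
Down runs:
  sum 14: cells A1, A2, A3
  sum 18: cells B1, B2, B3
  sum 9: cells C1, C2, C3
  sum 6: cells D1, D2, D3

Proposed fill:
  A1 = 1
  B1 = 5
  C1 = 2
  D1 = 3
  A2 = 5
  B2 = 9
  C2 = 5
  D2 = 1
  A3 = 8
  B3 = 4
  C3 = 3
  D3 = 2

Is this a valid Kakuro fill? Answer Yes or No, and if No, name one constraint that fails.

No — the across run A2–D2 sums to 20, not 19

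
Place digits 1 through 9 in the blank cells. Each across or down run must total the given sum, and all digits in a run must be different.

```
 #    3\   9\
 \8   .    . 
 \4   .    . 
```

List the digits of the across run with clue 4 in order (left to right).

4 in 2 cells must be {1,3}; 3 in 2 cells must be {1,2}.
The 4 across and the 3 down share only 1, so R2C1 = 1.
R2C2 = 4 − 1 = 3 completes the 4 across.
R1C1 = 3 − 1 = 2 completes the 3 down.
R1C2 = 8 − 2 = 6 completes the 8 across.

1 3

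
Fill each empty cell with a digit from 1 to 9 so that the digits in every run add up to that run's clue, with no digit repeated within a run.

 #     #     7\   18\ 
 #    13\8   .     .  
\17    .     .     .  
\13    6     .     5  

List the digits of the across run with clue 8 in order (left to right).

1, 7

7 in 3 cells must be {1,2,4}.
R2C1 = 13 − 6 = 7 completes the 13 down.
R3C2 = 13 − 11 = 2 completes the 13 across.
Given what's placed, R1C2 must be 1 to fit the 8 across and 7 down.
R1C3 = 8 − 1 = 7 completes the 8 across.
R2C2 = 7 − 3 = 4 completes the 7 down.
R2C3 = 17 − 11 = 6 completes the 17 across.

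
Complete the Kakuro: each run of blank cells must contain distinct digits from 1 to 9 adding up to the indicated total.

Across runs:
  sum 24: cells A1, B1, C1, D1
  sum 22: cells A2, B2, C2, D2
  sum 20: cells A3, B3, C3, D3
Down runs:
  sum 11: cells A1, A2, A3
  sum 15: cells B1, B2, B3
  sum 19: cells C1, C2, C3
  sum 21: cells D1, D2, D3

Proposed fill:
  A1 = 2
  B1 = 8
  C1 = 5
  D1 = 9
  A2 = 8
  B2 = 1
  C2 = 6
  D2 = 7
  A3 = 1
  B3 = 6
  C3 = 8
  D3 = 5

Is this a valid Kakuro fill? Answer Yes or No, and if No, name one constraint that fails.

Yes

Across: 2+8+5+9=24; 8+1+6+7=22; 1+6+8+5=20. Down: 2+8+1=11; 8+1+6=15; 5+6+8=19; 9+7+5=21. No digit repeats within any run.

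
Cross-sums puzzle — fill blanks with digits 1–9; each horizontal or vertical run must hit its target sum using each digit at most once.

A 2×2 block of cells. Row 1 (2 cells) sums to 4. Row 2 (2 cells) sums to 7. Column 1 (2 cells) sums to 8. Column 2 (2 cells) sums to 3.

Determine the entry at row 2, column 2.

4 in 2 cells must be {1,3}; 3 in 2 cells must be {1,2}.
The 4 across and the 3 down share only 1, so (1,2) = 1.
(2,2) = 3 − 1 = 2 completes the 3 down.
(1,1) = 4 − 1 = 3 completes the 4 across.
(2,1) = 7 − 2 = 5 completes the 7 across.

2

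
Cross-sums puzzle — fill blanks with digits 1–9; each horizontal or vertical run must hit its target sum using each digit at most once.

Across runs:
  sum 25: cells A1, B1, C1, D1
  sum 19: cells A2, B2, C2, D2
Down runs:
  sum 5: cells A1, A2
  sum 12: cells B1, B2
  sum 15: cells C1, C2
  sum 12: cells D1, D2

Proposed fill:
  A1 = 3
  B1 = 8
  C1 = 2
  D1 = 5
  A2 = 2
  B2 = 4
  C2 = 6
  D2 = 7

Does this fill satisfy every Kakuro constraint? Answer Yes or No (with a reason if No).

No — the down run C1–C2 sums to 8, not 15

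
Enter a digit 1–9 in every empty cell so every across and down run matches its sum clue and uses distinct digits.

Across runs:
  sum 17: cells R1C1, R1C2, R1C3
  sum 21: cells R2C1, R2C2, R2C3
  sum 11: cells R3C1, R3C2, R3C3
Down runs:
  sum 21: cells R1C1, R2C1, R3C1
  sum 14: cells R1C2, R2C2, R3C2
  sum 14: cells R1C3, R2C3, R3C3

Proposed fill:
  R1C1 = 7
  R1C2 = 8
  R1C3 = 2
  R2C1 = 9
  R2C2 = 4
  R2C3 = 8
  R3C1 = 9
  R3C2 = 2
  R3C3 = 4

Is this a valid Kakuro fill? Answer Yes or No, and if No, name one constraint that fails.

No — the across run R3C1–R3C3 sums to 15, not 11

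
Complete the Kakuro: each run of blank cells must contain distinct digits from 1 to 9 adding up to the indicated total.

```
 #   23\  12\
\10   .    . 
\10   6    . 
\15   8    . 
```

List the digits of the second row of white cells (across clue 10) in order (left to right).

6, 4

23 in 3 cells must be {6,8,9}.
R1C1 = 23 − 14 = 9 completes the 23 down.
R1C2 = 10 − 9 = 1 completes the 10 across.
R2C2 = 10 − 6 = 4 completes the 10 across.
R3C2 = 15 − 8 = 7 completes the 15 across.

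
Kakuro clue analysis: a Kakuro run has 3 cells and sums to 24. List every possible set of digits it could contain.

3 distinct digits from 1–9 sum between 6 and 24.
Only one set works: {7,8,9}.

{7,8,9}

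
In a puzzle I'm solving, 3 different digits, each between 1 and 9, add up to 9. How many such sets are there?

3

3 distinct digits from 1–9 sum between 6 and 24.
Enumerating: {1,2,6}, {1,3,5}, {2,3,4}.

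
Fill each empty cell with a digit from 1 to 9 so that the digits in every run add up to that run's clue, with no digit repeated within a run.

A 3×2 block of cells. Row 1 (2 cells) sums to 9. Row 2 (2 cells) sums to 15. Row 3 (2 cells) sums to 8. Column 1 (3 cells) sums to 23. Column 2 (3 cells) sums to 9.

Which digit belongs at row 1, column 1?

8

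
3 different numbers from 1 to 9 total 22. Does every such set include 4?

No

Counterexample: {5,8,9} sums to 22 without using 4.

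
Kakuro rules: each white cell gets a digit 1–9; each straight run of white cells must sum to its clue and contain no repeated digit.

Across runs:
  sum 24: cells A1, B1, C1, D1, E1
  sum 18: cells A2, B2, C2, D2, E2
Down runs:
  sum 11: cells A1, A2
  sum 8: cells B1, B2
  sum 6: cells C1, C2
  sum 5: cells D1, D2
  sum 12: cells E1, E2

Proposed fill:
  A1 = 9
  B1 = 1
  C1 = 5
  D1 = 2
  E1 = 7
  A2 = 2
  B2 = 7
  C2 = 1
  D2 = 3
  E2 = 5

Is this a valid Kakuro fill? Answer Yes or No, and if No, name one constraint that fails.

Across: 9+1+5+2+7=24; 2+7+1+3+5=18. Down: 9+2=11; 1+7=8; 5+1=6; 2+3=5; 7+5=12. No digit repeats within any run.

Yes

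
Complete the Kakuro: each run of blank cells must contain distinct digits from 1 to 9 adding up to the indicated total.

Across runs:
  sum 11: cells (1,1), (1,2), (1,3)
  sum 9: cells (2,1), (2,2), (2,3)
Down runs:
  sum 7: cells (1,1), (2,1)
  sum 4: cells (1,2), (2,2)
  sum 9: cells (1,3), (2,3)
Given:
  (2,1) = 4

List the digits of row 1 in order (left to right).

4 in 2 cells must be {1,3}.
(1,1) = 7 − 4 = 3 completes the 7 down.
Given what's placed, (1,2) must be 1 to fit the 11 across and 4 down.
(1,3) = 11 − 4 = 7 completes the 11 across.
(2,2) = 4 − 1 = 3 completes the 4 down.
(2,3) = 9 − 7 = 2 completes the 9 across.

3 1 7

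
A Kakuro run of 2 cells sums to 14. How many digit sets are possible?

2

2 distinct digits from 1–9 sum between 3 and 17.
Enumerating: {5,9}, {6,8}.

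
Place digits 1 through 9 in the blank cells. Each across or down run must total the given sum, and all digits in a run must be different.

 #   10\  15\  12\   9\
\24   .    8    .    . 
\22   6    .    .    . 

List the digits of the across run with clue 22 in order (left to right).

6 7 5 4

R1C1 = 10 − 6 = 4 completes the 10 down.
R2C2 = 15 − 8 = 7 completes the 15 down.
Nothing is forced directly, so branch on R2C3, whose candidates are 4 or 5 or 8. If R2C3 = 4: then R1C3 would have to be in {3,5,7,9} for the 24 across but in {8} for the 12 down — contradiction. If R2C3 = 8: then R1C3 would have to be in {3,5,7,9} for the 24 across but in {4} for the 12 down — contradiction. So R2C3 = 5.
R1C3 = 12 − 5 = 7 completes the 12 down.
R1C4 = 24 − 19 = 5 completes the 24 across.
R2C4 = 22 − 18 = 4 completes the 22 across.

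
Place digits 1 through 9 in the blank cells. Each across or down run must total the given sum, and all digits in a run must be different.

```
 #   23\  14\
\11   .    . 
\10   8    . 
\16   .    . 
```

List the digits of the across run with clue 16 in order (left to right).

16 in 2 cells must be {7,9}; 23 in 3 cells must be {6,8,9}.
R2C2 = 10 − 8 = 2 completes the 10 across.
Given what's placed, R3C1 must be 9 to fit the 16 across and 23 down.
R3C2 = 16 − 9 = 7 completes the 16 across.
R1C1 = 23 − 17 = 6 completes the 23 down.
R1C2 = 11 − 6 = 5 completes the 11 across.

9 7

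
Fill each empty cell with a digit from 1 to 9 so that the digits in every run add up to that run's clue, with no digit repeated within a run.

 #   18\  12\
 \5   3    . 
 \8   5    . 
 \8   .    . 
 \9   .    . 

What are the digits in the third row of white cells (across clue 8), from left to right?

R1C2 = 5 − 3 = 2 completes the 5 across.
R2C2 = 8 − 5 = 3 completes the 8 across.
No cell is forced outright now. R3C2 can only be 1 or 6 (the digits allowed by both its 8 across and its 12 down). If R3C2 = 1: then R3C1 would have to be in {7} for the 8 across but in {1,2,4,6,8,9} for the 18 down — contradiction. So R3C2 = 6.
R3C1 = 8 − 6 = 2 completes the 8 across.
R4C1 = 18 − 10 = 8 completes the 18 down.
R4C2 = 9 − 8 = 1 completes the 9 across.

2 6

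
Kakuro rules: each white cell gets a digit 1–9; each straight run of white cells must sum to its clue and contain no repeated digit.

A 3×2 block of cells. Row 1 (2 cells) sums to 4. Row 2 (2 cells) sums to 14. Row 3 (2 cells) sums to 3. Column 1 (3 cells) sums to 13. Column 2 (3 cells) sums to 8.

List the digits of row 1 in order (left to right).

4 in 2 cells must be {1,3}; 3 in 2 cells must be {1,2}.
The 14 across and the 8 down share only 5, so (2,2) = 5.
Given what's placed, (1,2) must be 1 to fit the 4 across and 8 down.
(2,1) = 14 − 5 = 9 completes the 14 across.
(3,1) = 1: the only remaining digit allowed by both the 3 across and the 13 down.
(3,2) = 3 − 1 = 2 completes the 3 across.
(1,1) = 4 − 1 = 3 completes the 4 across.

3, 1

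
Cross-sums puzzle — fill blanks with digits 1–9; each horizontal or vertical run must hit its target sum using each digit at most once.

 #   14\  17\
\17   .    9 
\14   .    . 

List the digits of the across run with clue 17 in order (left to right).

17 in 2 cells must be {8,9}.
R1C1 = 17 − 9 = 8 completes the 17 across.
R2C1 = 14 − 8 = 6 completes the 14 down.
R2C2 = 14 − 6 = 8 completes the 14 across.

8 9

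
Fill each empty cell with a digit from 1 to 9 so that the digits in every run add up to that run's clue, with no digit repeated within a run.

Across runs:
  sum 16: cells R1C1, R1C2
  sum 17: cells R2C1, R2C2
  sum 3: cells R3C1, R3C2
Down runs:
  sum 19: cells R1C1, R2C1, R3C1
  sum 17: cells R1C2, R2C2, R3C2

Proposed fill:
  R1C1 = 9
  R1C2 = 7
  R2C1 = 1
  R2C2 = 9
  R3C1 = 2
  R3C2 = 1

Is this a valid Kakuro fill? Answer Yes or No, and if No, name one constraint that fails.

No — the down run R1C1–R3C1 sums to 12, not 19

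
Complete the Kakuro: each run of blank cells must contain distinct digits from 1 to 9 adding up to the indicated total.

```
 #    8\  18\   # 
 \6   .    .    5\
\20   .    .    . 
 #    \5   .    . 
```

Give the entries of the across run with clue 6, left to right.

Nothing is forced directly, so branch on R2C3, whose candidates are 3 or 4. If R2C3 = 3: then R2C1 would have to be in {8,9} for the 20 across but in {1,2,3,5,6,7} for the 8 down — contradiction. So R2C3 = 4.
R2C1 = 7: the only remaining digit allowed by both the 20 across and the 8 down.
R2C2 = 20 − 11 = 9 completes the 20 across.
R3C3 = 5 − 4 = 1 completes the 5 down.
R1C1 = 8 − 7 = 1 completes the 8 down.
R1C2 = 6 − 1 = 5 completes the 6 across.
R3C2 = 5 − 1 = 4 completes the 5 across.

1 5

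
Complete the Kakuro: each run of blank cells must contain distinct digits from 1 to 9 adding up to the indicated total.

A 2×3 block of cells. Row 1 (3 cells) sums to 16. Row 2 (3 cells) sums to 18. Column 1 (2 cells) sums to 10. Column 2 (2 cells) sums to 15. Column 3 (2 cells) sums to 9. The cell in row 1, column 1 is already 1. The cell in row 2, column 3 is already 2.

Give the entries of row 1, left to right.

(1,3) = 9 − 2 = 7 completes the 9 down.
(2,1) = 10 − 1 = 9 completes the 10 down.
(2,2) = 18 − 11 = 7 completes the 18 across.
(1,2) = 16 − 8 = 8 completes the 16 across.

1 8 7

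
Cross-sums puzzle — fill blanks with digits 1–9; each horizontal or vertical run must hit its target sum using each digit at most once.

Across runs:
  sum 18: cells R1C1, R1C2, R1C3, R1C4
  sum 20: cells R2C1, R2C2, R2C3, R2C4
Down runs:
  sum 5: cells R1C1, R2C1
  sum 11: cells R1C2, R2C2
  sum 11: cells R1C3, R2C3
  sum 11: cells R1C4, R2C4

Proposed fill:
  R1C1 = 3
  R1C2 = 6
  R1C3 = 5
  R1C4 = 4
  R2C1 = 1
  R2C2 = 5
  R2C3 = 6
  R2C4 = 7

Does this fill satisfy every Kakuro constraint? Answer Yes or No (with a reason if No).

No — the across run R2C1–R2C4 sums to 19, not 20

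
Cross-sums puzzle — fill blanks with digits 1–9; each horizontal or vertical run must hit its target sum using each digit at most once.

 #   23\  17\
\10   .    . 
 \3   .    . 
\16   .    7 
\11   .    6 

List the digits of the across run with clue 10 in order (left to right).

7 3

3 in 2 cells must be {1,2}; 16 in 2 cells must be {7,9}.
Given what's placed, R2C2 must be 1 to fit the 3 across and 17 down.
R3C1 = 16 − 7 = 9 completes the 16 across.
R4C1 = 11 − 6 = 5 completes the 11 across.
R1C2 = 17 − 14 = 3 completes the 17 down.
R2C1 = 3 − 1 = 2 completes the 3 across.
R1C1 = 10 − 3 = 7 completes the 10 across.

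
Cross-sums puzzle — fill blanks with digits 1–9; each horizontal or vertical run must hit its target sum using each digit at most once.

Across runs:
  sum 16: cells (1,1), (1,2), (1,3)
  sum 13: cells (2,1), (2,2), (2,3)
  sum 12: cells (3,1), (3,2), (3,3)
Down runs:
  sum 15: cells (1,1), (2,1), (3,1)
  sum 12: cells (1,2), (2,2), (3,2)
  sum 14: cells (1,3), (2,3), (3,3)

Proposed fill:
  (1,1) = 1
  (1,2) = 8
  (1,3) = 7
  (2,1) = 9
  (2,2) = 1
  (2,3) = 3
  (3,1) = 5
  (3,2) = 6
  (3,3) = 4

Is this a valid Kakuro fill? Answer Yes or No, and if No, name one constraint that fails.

No — the down run (1,2)–(3,2) sums to 15, not 12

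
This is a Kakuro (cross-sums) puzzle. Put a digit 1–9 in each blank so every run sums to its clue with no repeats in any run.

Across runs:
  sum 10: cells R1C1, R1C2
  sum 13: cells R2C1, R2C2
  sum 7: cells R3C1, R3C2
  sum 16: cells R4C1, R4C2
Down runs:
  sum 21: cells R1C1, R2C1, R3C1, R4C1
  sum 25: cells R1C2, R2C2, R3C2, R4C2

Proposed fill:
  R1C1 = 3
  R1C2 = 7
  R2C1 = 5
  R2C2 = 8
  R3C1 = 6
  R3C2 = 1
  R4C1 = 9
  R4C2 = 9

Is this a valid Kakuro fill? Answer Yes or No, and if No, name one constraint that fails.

No — the across run R4C1–R4C2 sums to 18, not 16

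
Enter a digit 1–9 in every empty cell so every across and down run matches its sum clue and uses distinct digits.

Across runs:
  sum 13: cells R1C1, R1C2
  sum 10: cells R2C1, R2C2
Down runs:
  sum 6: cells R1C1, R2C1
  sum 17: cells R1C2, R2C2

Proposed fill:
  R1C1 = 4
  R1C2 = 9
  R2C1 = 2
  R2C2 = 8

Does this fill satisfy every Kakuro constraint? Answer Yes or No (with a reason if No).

Yes

Across: 4+9=13; 2+8=10. Down: 4+2=6; 9+8=17. No digit repeats within any run.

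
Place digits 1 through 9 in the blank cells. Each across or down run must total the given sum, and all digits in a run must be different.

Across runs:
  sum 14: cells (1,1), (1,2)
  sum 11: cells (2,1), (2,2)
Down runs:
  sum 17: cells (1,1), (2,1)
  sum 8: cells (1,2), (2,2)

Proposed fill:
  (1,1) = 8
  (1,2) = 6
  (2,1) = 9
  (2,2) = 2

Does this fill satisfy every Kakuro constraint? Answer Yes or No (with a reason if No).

Yes

Across: 8+6=14; 9+2=11. Down: 8+9=17; 6+2=8. No digit repeats within any run.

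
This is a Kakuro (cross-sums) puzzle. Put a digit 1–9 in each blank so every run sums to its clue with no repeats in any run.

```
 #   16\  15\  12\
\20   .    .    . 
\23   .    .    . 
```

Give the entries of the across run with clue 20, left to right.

23 in 3 cells must be {6,8,9}; 16 in 2 cells must be {7,9}.
The 23 across and the 16 down share only 9, so R2C1 = 9.
Given what's placed, R2C3 must be 8 to fit the 23 across and 12 down.
R1C1 = 16 − 9 = 7 completes the 16 down.
R1C3 = 12 − 8 = 4 completes the 12 down.
R2C2 = 23 − 17 = 6 completes the 23 across.
R1C2 = 20 − 11 = 9 completes the 20 across.

7 9 4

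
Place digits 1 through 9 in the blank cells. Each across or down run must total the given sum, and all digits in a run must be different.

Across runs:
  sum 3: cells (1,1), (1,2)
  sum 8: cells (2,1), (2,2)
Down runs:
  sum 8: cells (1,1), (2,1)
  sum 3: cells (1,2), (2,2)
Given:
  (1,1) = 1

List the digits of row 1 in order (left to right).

1 2

3 in 2 cells must be {1,2}.
(1,2) = 3 − 1 = 2 completes the 3 across.
(2,1) = 8 − 1 = 7 completes the 8 down.
(2,2) = 8 − 7 = 1 completes the 8 across.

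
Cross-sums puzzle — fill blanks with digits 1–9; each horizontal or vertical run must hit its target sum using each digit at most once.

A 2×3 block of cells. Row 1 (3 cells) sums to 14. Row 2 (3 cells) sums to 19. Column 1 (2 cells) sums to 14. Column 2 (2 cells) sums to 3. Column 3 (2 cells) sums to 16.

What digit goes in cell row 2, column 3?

9

3 in 2 cells must be {1,2}; 16 in 2 cells must be {7,9}.
The 19 across and the 3 down share only 2, so (2,2) = 2.
Given what's placed, (2,3) must be 9 to fit the 19 across and 16 down.
(1,2) = 3 − 2 = 1 completes the 3 down.
(1,3) = 16 − 9 = 7 completes the 16 down.
(2,1) = 19 − 11 = 8 completes the 19 across.
(1,1) = 14 − 8 = 6 completes the 14 across.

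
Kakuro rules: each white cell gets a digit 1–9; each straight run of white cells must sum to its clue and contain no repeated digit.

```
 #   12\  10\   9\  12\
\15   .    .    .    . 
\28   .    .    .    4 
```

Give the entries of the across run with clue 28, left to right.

8 9 7 4

R1C4 = 12 − 4 = 8 completes the 12 down.
Given what's placed, R1C1 must be 4 to fit the 15 across and 12 down.
R2C1 = 12 − 4 = 8 completes the 12 down.
Given what's placed, R2C3 must be 7 to fit the 28 across and 9 down.
R1C3 = 9 − 7 = 2 completes the 9 down.
R2C2 = 28 − 19 = 9 completes the 28 across.
R1C2 = 15 − 14 = 1 completes the 15 across.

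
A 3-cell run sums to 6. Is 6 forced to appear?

The only way to make 6 from 3 distinct digits is {1,2,3}, which does not contain 6.

No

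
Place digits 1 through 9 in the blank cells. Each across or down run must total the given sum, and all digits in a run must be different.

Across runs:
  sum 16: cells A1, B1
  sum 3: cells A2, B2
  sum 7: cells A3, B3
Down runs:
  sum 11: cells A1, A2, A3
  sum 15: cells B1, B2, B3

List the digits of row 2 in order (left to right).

16 in 2 cells must be {7,9}; 3 in 2 cells must be {1,2}.
The 16 across and the 11 down share only 7, so A1 = 7.
B1 = 16 − 7 = 9 completes the 16 across.
Given what's placed, A2 must be 1 to fit the 3 across and 11 down.
B2 = 3 − 1 = 2 completes the 3 across.
A3 = 11 − 8 = 3 completes the 11 down.
B3 = 7 − 3 = 4 completes the 7 across.

1, 2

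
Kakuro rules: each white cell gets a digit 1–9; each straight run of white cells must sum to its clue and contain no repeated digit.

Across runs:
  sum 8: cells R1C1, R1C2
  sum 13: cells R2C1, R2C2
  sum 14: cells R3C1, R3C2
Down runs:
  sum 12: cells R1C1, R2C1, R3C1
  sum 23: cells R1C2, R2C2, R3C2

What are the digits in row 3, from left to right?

6, 8

23 in 3 cells must be {6,8,9}.
The 8 across and the 23 down share only 6, so R1C2 = 6.
R1C1 = 8 − 6 = 2 completes the 8 across.
Nothing is forced directly, so branch on R2C2, whose candidates are 8 or 9. If R2C2 = 8: then R2C1 would have to be in {5} for the 13 across but in {1,3,4,6,7,9} for the 12 down — contradiction. So R2C2 = 9.
R2C1 = 13 − 9 = 4 completes the 13 across.
R3C1 = 12 − 6 = 6 completes the 12 down.
R3C2 = 14 − 6 = 8 completes the 14 across.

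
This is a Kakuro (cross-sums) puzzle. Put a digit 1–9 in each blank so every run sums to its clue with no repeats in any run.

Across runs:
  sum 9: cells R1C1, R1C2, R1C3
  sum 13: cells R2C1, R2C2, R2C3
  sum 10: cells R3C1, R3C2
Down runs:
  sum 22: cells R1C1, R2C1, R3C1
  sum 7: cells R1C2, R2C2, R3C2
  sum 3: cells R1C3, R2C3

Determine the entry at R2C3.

2

7 in 3 cells must be {1,2,4}; 3 in 2 cells must be {1,2}.
Nothing is forced directly, so branch on R1C1, whose candidates are 5 or 6. If R1C1 = 5: that forces R1C2 = 1, after which R1C3 would have to be in {3} for the 9 across but in {1,2} for the 3 down — contradiction. So R1C1 = 6.
Nothing is forced directly, so branch on R2C1, whose candidates are 7 or 9. If R2C1 = 9: that forces R2C2 = 1, after which R2C3 would have to be in {3} for the 13 across but in {1,2} for the 3 down — contradiction. So R2C1 = 7.
R3C1 = 22 − 13 = 9 completes the 22 down.
R3C2 = 10 − 9 = 1 completes the 10 across.
R1C2 = 2: the only remaining digit allowed by both the 9 across and the 7 down.
R1C3 = 9 − 8 = 1 completes the 9 across.
R2C2 = 7 − 3 = 4 completes the 7 down.
R2C3 = 13 − 11 = 2 completes the 13 across.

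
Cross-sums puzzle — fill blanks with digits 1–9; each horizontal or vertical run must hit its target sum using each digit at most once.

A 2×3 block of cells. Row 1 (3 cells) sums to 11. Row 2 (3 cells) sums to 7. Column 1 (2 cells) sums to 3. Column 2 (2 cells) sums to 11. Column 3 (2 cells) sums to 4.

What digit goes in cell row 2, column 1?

2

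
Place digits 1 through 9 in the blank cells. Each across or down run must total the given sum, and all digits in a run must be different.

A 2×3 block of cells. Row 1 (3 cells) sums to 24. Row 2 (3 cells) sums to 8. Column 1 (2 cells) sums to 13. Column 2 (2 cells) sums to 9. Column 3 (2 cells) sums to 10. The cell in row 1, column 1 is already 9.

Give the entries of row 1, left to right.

24 in 3 cells must be {7,8,9}.
(2,1) = 13 − 9 = 4 completes the 13 down.
Nothing is forced directly, so branch on (2,2), whose candidates are 1 or 3. If (2,2) = 3: then (1,2) would have to be in {7,8} for the 24 across but in {6} for the 9 down — contradiction. So (2,2) = 1.
(1,2) = 9 − 1 = 8 completes the 9 down.
(1,3) = 24 − 17 = 7 completes the 24 across.
(2,3) = 8 − 5 = 3 completes the 8 across.

9 8 7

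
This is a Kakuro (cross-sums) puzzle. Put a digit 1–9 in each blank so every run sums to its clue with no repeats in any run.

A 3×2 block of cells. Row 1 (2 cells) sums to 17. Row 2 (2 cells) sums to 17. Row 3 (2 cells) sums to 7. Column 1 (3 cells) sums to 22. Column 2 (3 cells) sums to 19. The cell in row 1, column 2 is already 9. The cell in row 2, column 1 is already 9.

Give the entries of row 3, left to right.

17 in 2 cells must be {8,9}.
(1,1) = 17 − 9 = 8 completes the 17 across.
(2,2) = 17 − 9 = 8 completes the 17 across.
(3,1) = 22 − 17 = 5 completes the 22 down.
(3,2) = 7 − 5 = 2 completes the 7 across.

5, 2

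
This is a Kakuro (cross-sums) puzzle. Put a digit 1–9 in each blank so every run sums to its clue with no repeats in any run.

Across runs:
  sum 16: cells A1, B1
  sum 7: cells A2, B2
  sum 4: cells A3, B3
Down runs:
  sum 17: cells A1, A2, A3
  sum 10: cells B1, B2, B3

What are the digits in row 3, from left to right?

3, 1

16 in 2 cells must be {7,9}; 4 in 2 cells must be {1,3}.
The 16 across and the 10 down share only 7, so B1 = 7.
Given what's placed, B3 must be 1 to fit the 4 across and 10 down.
A1 = 16 − 7 = 9 completes the 16 across.
B2 = 10 − 8 = 2 completes the 10 down.
A3 = 4 − 1 = 3 completes the 4 across.
A2 = 7 − 2 = 5 completes the 7 across.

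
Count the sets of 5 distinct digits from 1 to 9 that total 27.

11

5 distinct digits from 1–9 sum between 15 and 35.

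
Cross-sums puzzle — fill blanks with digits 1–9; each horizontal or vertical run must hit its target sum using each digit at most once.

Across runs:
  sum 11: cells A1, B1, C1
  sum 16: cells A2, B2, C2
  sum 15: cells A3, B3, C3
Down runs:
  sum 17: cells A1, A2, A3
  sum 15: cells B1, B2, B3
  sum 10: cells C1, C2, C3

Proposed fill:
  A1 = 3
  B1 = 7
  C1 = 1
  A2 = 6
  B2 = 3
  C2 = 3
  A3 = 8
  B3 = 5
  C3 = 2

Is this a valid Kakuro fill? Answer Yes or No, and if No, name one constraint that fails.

No — the down run C1–C3 sums to 6, not 10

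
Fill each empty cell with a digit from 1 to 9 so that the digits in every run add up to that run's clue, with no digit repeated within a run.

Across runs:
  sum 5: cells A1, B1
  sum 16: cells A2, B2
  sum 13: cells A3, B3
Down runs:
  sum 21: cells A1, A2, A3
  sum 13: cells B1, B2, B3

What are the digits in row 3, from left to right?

8 5

16 in 2 cells must be {7,9}.
The 5 across and the 21 down share only 4, so A1 = 4.
B1 = 5 − 4 = 1 completes the 5 across.
Given what's placed, A2 must be 9 to fit the 16 across and 21 down.
B2 = 16 − 9 = 7 completes the 16 across.
A3 = 21 − 13 = 8 completes the 21 down.
B3 = 13 − 8 = 5 completes the 13 across.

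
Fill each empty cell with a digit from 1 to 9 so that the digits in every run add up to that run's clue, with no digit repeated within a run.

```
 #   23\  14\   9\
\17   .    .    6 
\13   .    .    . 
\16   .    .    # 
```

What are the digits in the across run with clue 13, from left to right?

16 in 2 cells must be {7,9}; 23 in 3 cells must be {6,8,9}.
R2C3 = 9 − 6 = 3 completes the 9 down.
Intersecting the 16 across with the 23 down forces R3C1 = 9.
R3C2 = 16 − 9 = 7 completes the 16 across.
Given what's placed, R1C1 must be 8 to fit the 17 across and 23 down.
R1C2 = 17 − 14 = 3 completes the 17 across.
R2C1 = 23 − 17 = 6 completes the 23 down.
R2C2 = 13 − 9 = 4 completes the 13 across.

6, 4, 3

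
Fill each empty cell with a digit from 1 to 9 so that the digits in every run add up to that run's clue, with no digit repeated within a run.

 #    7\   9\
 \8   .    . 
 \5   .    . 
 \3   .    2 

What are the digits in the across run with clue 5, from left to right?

3 in 2 cells must be {1,2}; 7 in 3 cells must be {1,2,4}.
R3C1 = 3 − 2 = 1 completes the 3 across.
R1C1 = 2: the only remaining digit allowed by both the 8 across and the 7 down.
R1C2 = 8 − 2 = 6 completes the 8 across.
R2C1 = 7 − 3 = 4 completes the 7 down.
R2C2 = 5 − 4 = 1 completes the 5 across.

4 1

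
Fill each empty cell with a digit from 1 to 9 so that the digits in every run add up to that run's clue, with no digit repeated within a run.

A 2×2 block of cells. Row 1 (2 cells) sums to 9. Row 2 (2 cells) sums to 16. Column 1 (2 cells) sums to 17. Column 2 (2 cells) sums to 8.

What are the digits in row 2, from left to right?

9 7

16 in 2 cells must be {7,9}; 17 in 2 cells must be {8,9}.
The 9 across and the 17 down share only 8, so (1,1) = 8.
(1,2) = 9 − 8 = 1 completes the 9 across.
(2,1) = 17 − 8 = 9 completes the 17 down.
(2,2) = 16 − 9 = 7 completes the 16 across.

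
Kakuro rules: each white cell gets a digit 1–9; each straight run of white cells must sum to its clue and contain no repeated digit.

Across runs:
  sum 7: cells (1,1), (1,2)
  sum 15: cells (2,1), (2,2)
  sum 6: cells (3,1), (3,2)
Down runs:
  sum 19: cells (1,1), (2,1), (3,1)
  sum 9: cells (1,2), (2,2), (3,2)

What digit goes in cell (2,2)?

6

The 15 across and the 9 down share only 6, so (2,2) = 6.
(2,1) = 15 − 6 = 9 completes the 15 across.
Nothing is forced directly, so branch on (1,2), whose candidates are 1 or 2. If (1,2) = 2: then (1,1) would have to be in {5} for the 7 across but in {2,3,4,6,7,8} for the 19 down — contradiction. So (1,2) = 1.
(1,1) = 7 − 1 = 6 completes the 7 across.
(3,1) = 19 − 15 = 4 completes the 19 down.
(3,2) = 6 − 4 = 2 completes the 6 across.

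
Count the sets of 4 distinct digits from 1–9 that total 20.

12

4 distinct digits from 1–9 sum between 10 and 30.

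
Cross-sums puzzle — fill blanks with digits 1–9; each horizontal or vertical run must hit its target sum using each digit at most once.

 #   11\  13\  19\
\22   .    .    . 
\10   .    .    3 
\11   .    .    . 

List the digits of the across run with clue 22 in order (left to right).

6 7 9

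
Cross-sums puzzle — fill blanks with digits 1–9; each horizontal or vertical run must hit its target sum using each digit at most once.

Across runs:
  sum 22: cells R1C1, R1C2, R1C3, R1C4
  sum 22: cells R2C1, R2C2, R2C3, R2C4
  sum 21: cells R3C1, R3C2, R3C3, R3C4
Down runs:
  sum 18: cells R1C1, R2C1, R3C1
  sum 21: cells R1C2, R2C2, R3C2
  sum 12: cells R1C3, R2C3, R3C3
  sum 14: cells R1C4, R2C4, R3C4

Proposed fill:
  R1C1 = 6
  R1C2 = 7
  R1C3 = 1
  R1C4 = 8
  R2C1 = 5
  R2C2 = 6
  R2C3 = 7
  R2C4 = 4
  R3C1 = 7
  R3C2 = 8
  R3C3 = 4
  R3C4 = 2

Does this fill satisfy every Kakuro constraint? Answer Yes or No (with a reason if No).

Yes

Across: 6+7+1+8=22; 5+6+7+4=22; 7+8+4+2=21. Down: 6+5+7=18; 7+6+8=21; 1+7+4=12; 8+4+2=14. No digit repeats within any run.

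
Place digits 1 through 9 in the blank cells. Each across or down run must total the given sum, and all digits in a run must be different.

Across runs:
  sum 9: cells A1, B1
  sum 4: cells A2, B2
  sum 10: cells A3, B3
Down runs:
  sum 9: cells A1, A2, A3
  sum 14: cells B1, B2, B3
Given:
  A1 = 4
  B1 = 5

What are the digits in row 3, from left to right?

4 in 2 cells must be {1,3}.
A2 = 3: the only remaining digit allowed by both the 4 across and the 9 down.
B2 = 4 − 3 = 1 completes the 4 across.
A3 = 9 − 7 = 2 completes the 9 down.
B3 = 10 − 2 = 8 completes the 10 across.

2 8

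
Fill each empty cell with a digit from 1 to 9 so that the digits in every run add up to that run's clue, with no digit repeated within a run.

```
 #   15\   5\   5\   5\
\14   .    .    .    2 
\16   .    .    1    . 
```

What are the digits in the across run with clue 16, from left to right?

8 4 1 3

R1C3 = 5 − 1 = 4 completes the 5 down.
R2C4 = 5 − 2 = 3 completes the 5 down.
Given what's placed, R1C1 must be 7 to fit the 14 across and 15 down.
R1C2 = 14 − 13 = 1 completes the 14 across.
R2C1 = 15 − 7 = 8 completes the 15 down.
R2C2 = 16 − 12 = 4 completes the 16 across.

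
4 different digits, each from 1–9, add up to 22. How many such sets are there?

4 distinct digits from 1–9 sum between 10 and 30.

11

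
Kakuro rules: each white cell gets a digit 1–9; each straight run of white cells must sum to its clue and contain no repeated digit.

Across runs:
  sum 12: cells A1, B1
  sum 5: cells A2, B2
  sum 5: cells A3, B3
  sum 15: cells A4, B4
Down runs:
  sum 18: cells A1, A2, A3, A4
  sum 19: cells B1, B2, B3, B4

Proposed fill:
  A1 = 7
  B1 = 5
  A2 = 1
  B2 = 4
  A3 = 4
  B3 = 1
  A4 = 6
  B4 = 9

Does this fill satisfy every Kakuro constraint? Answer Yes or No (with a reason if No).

Across: 7+5=12; 1+4=5; 4+1=5; 6+9=15. Down: 7+1+4+6=18; 5+4+1+9=19. No digit repeats within any run.

Yes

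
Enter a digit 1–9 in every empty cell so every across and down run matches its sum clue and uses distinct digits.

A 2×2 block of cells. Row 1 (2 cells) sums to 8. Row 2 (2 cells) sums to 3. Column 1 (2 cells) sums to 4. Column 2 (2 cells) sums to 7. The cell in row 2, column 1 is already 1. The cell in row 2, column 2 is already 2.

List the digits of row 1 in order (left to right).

3 5

3 in 2 cells must be {1,2}; 4 in 2 cells must be {1,3}.
(1,1) = 4 − 1 = 3 completes the 4 down.
(1,2) = 8 − 3 = 5 completes the 8 across.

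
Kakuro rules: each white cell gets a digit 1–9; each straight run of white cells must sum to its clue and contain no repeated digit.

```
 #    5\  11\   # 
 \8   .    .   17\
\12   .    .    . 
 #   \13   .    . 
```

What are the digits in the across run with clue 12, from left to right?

3 1 8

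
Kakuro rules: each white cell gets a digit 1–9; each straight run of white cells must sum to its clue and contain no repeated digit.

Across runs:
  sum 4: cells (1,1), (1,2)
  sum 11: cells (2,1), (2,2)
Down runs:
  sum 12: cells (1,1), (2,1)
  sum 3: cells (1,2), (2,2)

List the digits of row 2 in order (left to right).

4 in 2 cells must be {1,3}; 3 in 2 cells must be {1,2}.
The 4 across and the 12 down share only 3, so (1,1) = 3.
(1,2) = 4 − 3 = 1 completes the 4 across.
(2,1) = 12 − 3 = 9 completes the 12 down.
(2,2) = 11 − 9 = 2 completes the 11 across.

9 2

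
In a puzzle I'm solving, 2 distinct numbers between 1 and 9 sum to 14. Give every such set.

2 distinct digits from 1–9 sum between 3 and 17.

{5,9}; {6,8}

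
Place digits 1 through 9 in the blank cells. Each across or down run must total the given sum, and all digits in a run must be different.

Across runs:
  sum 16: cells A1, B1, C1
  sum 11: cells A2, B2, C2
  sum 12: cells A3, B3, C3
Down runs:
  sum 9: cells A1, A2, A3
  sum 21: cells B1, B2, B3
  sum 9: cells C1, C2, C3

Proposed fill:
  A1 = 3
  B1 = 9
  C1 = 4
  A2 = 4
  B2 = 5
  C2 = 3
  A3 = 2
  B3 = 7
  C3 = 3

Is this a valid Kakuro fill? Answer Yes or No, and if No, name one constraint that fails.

No — the down run C1–C3 sums to 10, not 9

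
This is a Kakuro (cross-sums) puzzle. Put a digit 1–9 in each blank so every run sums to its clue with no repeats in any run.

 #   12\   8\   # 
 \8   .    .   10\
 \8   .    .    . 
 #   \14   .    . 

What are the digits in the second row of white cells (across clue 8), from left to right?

5 2 1

The 14 across and the 8 down share only 5, so R3C2 = 5.
R3C3 = 14 − 5 = 9 completes the 14 across.
R2C3 = 10 − 9 = 1 completes the 10 down.
R2C2 = 2: the only remaining digit allowed by both the 8 across and the 8 down.
R1C2 = 8 − 7 = 1 completes the 8 down.
R2C1 = 8 − 3 = 5 completes the 8 across.
R1C1 = 8 − 1 = 7 completes the 8 across.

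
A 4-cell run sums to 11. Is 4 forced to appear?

No

The only way to make 11 from 4 distinct digits is {1,2,3,5}, which does not contain 4.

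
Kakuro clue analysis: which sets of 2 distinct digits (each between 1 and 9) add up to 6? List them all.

{1,5}; {2,4}

2 distinct digits from 1–9 sum between 3 and 17.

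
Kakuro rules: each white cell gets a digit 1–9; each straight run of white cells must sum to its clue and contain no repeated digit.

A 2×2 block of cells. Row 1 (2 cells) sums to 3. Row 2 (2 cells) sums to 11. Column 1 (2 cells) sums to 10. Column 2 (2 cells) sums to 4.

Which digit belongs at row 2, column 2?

3 in 2 cells must be {1,2}; 4 in 2 cells must be {1,3}.
The 3 across and the 4 down share only 1, so (1,2) = 1.
(2,2) = 4 − 1 = 3 completes the 4 down.
(1,1) = 3 − 1 = 2 completes the 3 across.
(2,1) = 11 − 3 = 8 completes the 11 across.

3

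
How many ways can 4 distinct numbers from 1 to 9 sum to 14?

5

4 distinct digits from 1–9 sum between 10 and 30.
Enumerating: {1,2,3,8}, {1,2,4,7}, {1,2,5,6}, {1,3,4,6}, {2,3,4,5}.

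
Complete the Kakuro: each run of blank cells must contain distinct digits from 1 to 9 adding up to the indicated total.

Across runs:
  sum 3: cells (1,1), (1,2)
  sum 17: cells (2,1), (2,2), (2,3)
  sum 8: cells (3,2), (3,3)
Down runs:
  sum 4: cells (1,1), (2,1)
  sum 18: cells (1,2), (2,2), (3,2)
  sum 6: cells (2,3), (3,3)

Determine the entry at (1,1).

3 in 2 cells must be {1,2}; 4 in 2 cells must be {1,3}.
The 3 across and the 4 down share only 1, so (1,1) = 1.
(1,2) = 3 − 1 = 2 completes the 3 across.
(2,1) = 4 − 1 = 3 completes the 4 down.
(2,2) = 9: the only remaining digit allowed by both the 17 across and the 18 down.
(2,3) = 17 − 12 = 5 completes the 17 across.
(3,2) = 18 − 11 = 7 completes the 18 down.
(3,3) = 8 − 7 = 1 completes the 8 across.

1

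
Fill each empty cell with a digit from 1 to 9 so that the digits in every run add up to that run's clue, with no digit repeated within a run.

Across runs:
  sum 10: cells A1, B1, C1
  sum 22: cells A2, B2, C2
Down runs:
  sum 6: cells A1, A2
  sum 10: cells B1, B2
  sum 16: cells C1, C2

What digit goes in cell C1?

16 in 2 cells must be {7,9}.
The 10 across and the 16 down share only 7, so C1 = 7.
The 22 across and the 6 down share only 5, so A2 = 5.
C2 = 16 − 7 = 9 completes the 16 down.
A1 = 6 − 5 = 1 completes the 6 down.
B1 = 10 − 8 = 2 completes the 10 across.
B2 = 22 − 14 = 8 completes the 22 across.

7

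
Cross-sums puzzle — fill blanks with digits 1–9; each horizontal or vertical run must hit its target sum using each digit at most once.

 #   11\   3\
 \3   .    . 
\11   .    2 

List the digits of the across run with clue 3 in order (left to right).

2 1

3 in 2 cells must be {1,2}.
R1C1 = 2: only digit in both the 3-across and 11-down candidate sets.
R1C2 = 3 − 2 = 1 completes the 3 across.
R2C1 = 11 − 2 = 9 completes the 11 across.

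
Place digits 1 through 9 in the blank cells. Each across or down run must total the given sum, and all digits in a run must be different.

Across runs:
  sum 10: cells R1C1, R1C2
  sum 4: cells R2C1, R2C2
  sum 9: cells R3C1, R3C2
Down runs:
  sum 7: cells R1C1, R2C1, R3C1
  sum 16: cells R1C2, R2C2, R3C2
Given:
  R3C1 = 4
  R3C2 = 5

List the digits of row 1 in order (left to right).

2, 8

4 in 2 cells must be {1,3}; 7 in 3 cells must be {1,2,4}.
R2C1 = 1: the only remaining digit allowed by both the 4 across and the 7 down.
R2C2 = 4 − 1 = 3 completes the 4 across.
R1C1 = 7 − 5 = 2 completes the 7 down.
R1C2 = 10 − 2 = 8 completes the 10 across.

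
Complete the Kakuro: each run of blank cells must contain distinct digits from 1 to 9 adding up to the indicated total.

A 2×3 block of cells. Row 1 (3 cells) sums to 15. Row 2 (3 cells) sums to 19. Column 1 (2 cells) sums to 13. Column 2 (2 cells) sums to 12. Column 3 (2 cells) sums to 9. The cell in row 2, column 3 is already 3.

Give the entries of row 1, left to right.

4 5 6

(1,3) = 9 − 3 = 6 completes the 9 down.
No cell is forced outright now. (2,1) can only be 7 or 9 (the digits allowed by both its 19 across and its 13 down). If (2,1) = 7: then (1,1) would have to be in {1,2,4,5,7,8} for the 15 across but in {6} for the 13 down — contradiction. So (2,1) = 9.
(1,1) = 13 − 9 = 4 completes the 13 down.
(1,2) = 15 − 10 = 5 completes the 15 across.
(2,2) = 19 − 12 = 7 completes the 19 across.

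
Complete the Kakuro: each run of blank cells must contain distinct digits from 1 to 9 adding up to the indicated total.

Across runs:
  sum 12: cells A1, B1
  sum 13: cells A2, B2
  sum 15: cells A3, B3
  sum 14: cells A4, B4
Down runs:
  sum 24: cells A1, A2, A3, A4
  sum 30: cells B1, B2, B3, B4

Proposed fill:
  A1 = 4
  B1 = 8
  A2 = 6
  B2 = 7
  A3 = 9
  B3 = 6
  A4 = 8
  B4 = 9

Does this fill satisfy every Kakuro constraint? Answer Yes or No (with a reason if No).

No — the down run A1–A4 sums to 27, not 24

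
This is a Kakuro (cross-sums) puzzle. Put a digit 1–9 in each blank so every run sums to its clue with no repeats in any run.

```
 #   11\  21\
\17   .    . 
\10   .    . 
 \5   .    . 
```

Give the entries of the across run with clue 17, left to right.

17 in 2 cells must be {8,9}.
The 17 across and the 11 down share only 8, so R1C1 = 8.
R1C2 = 17 − 8 = 9 completes the 17 across.
Given what's placed, R3C2 must be 4 to fit the 5 across and 21 down.
R2C2 = 21 − 13 = 8 completes the 21 down.
R3C1 = 5 − 4 = 1 completes the 5 across.
R2C1 = 10 − 8 = 2 completes the 10 across.

8 9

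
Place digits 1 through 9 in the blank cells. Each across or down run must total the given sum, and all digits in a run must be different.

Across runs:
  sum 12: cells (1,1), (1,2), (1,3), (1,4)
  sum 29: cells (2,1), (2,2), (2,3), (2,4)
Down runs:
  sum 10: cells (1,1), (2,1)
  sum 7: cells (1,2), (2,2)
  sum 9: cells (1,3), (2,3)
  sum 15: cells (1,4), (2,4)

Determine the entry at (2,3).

8

29 in 4 cells must be {5,7,8,9}.
Only 6 fits (1,4) under both its across sum 12 and down sum 15.
The 29 across and the 7 down share only 5, so (2,2) = 5.
(2,4) = 15 − 6 = 9 completes the 15 down.
(1,2) = 7 − 5 = 2 completes the 7 down.
No cell is forced outright now. (2,1) can only be 7 or 8 (the digits allowed by both its 29 across and its 10 down). If (2,1) = 8: then (1,1) would have to be in {1,3} for the 12 across but in {2} for the 10 down — contradiction. So (2,1) = 7.
(1,1) = 10 − 7 = 3 completes the 10 down.
(1,3) = 12 − 11 = 1 completes the 12 across.
(2,3) = 29 − 21 = 8 completes the 29 across.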